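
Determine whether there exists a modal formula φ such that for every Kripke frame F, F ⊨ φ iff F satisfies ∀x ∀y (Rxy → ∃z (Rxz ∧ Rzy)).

This is a Sahlqvist condition; the C4 axiom □□q → □q defines it.
Suppose □□q→□q is valid. Take Rxy and set V(q)={w : xR²w}. Then □□q at x, so □q at x, so q at y, i.e. ∃z(Rxz∧Rzy).

Yes, by □□q → □q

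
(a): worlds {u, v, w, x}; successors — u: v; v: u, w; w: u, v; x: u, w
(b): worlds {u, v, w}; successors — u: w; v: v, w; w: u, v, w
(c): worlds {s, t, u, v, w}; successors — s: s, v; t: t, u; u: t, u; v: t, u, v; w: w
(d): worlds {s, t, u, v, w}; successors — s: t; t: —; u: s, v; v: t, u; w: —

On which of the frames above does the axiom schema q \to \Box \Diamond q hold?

The schema corresponds to symmetry: \forall x \forall y (Rxy \to Ryx).
(a): fails — Rxw but not Rwx.
(b): condition met.
(c): fails — Rvt but not Rtv.
(d): fails — Rus but not Rsu.

(b)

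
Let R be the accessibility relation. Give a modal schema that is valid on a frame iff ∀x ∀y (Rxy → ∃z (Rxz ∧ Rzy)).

A defining formula is □□r → □r (the C4 axiom).
Suppose □□r→□r is valid. Take Rxy and set V(r)={w : xR²w}. Then □□r at x, so □r at x, so r at y, i.e. ∃z(Rxz∧Rzy).

□□r → □r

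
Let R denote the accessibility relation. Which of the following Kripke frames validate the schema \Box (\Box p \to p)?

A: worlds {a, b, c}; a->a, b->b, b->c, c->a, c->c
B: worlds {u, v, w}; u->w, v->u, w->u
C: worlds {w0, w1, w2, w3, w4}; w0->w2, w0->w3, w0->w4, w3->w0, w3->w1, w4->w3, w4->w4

A

This is the axiom for shift-reflexivity; its first-order frame correspondent is \forall x \forall y (Rxy \to Ryy).
A: condition met.
B: fails — Rvu but not Ruu.
C: fails — Rw3w1 but not Rw1w1.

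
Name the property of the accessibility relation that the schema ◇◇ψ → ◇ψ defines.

transitivity: ∀x ∀y ∀z (Rxy ∧ Ryz → Rxz)

Equivalently (dual form): □ψ → □□ψ.
Suppose □ψ→□□ψ is valid. Take Rxy, Ryz and set V(ψ)={w : Rxw}. Then □ψ at x, so □□ψ at x, so □ψ at y, so ψ at z, i.e. Rxz.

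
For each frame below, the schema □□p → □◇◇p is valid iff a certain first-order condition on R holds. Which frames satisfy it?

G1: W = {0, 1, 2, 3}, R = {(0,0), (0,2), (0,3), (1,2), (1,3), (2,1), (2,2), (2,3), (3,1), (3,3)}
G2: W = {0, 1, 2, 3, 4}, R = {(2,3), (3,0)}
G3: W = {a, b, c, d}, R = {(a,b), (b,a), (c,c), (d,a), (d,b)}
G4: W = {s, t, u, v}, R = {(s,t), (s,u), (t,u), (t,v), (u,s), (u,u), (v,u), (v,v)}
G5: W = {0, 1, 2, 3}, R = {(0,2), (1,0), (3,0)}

G1, G4

The schema corresponds to a generalized confluence (Geach) condition: ∀x ∀z (xRz → ∃w (xR²w ∧ zR²w)).
G1: satisfies the condition.
G2: fails — 2R3 but no w with 2R²w and 3R²w.
G3: fails — aRb but no w with aR²w and bR²w.
G4: satisfies the condition.
G5: fails — 0R2 but no w with 0R²w and 2R²w.
Valid on: G1, G4.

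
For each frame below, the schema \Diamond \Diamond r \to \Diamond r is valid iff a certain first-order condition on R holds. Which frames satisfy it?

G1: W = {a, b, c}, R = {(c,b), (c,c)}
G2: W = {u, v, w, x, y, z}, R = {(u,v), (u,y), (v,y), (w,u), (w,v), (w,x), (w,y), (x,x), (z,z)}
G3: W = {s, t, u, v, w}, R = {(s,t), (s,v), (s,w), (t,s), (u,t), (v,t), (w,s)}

G1, G2

The schema corresponds to a generalized confluence (Geach) condition: \forall x \forall y (x R^2 y \to \exists w (y = w \wedge xRw)).
G1: satisfies the condition.
G2: satisfies the condition.
G3: fails — sR²s but no w* with s=w* and sRw*.
Valid on: G1, G2.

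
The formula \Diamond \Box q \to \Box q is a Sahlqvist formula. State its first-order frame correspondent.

This schema is equivalent to the 5 axiom ◇q → □◇q.
It corresponds to the Euclidean property: \forall x \forall y \forall z (Rxy \wedge Rxz \to Ryz).

the Euclidean property: \forall x \forall y \forall z (Rxy \wedge Rxz \to Ryz)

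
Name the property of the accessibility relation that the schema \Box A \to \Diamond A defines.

seriality

Suppose □A→◇A is valid. At any x set V(A)=W. Then □A at x, so ◇A at x, so x has a successor.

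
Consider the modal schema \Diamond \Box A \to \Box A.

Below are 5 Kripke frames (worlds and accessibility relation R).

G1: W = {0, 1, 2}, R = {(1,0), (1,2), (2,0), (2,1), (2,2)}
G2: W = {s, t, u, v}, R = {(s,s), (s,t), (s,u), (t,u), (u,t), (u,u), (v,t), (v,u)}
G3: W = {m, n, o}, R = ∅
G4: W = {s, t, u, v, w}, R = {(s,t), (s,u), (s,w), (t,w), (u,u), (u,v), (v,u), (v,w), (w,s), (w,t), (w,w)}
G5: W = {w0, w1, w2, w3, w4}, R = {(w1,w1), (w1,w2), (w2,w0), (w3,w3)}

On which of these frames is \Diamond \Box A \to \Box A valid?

Frame correspondent (Sahlqvist): \forall x \forall y \forall z (Rxy \wedge Rxz \to Ryz) — i.e. the Euclidean property.
G1: fails — R10 and R10 but not R00.
G2: fails — Rsu and Rss but not Rus.
G3: holds.
G4: fails — Rsw and Rsu but not Rwu.
G5: fails — Rw1w2 and Rw1w2 but not Rw2w2.

G3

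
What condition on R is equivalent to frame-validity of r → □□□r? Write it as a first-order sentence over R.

This is a Sahlqvist (Geach-type) schema ◇^0□^0r → □^3◇^0r.
First-order correspondent: ∀x ∀z (xR³z → ∃w (x = w ∧ z = w)).

∀x ∀z (xR³z → ∃w (x = w ∧ z = w))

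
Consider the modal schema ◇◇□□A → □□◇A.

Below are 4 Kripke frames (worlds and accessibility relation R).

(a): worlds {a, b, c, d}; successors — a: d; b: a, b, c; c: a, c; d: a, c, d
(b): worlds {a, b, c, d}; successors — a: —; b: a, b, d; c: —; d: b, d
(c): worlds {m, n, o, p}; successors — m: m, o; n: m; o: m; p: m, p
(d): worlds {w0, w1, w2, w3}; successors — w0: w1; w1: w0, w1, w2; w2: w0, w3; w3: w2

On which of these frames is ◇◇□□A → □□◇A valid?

This is the axiom for a generalized confluence (Geach) condition; its first-order frame correspondent is ∀x ∀y ∀z ((xR²y ∧ xR²z) → ∃w (yR²w ∧ zRw)).
(a): condition met.
(b): fails — bR²a, bR²a but no w with aR²w and aRw.
(c): condition met.
(d): fails — w0R²w2, w0R²w2 but no w with w2R²w and w2Rw.

(a), (c)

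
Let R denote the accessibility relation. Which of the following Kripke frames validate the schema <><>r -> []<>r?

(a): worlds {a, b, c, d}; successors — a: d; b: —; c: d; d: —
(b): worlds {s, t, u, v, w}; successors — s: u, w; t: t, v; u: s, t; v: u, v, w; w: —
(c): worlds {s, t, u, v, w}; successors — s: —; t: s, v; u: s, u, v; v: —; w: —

(a)

Frame correspondent (Sahlqvist): forall x forall y forall z ((x R^2 y & xRz) -> exists w (y = w & zRw)) — i.e. a generalized confluence (Geach) condition.
(a): holds.
(b): fails — sR²s, sRw but no w* with s=w* and wRw*.
(c): fails — uR²s, uRs but no w* with s=w* and sRw*.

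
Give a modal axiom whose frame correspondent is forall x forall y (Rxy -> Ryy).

□(□s → s)

This is shift-reflexivity; the standard corresponding axiom is T□: □(□s → s).
Suppose □(□s→s) is valid. Take Rxy and set V(s)={w : Ryw}. Then at y, □s holds; since □(□s→s) at x, □s→s at y, so s at y, i.e. Ryy.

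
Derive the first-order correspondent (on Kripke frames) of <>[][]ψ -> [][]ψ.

forall x forall y forall z ((xRy & x R^2 z) -> exists w (y R^2 w & z = w))

This is a Sahlqvist (Geach-type) schema ◇^1□^2ψ → □^2◇^0ψ.
Minimal-valuation argument: fix x; take any y with xR^1y and any z with xR^2z. Set V(ψ) to the set of worlds R-reachable from y in exactly 2 steps. Then □^2ψ holds at y, so the antecedent holds at x; validity forces ◇^0ψ at z, giving a w with zR^0w and yR^2w.
First-order correspondent: forall x forall y forall z ((xRy & x R^2 z) -> exists w (y R^2 w & z = w)).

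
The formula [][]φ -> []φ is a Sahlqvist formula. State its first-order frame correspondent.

Suppose □□φ→□φ is valid. Take Rxy and set V(φ)={w : xR²w}. Then □□φ at x, so □φ at x, so φ at y, i.e. ∃z(Rxz∧Rzy).
Conversely, any frame satisfying forall x forall y (Rxy -> exists z (Rxz & Rzy)) validates the schema.
Frame condition: forall x forall y (Rxy -> exists z (Rxz & Rzy)).

Density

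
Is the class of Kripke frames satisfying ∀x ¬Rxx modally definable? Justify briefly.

If a class were modally definable it would be closed under surjective bounded morphisms (Goldblatt–Thomason).
The 4-cycle (worlds a,b,c,d with a→b→c→d→a) is irreflexive, and the map sending every world to a single reflexive point • is a surjective bounded morphism (forth: every edge maps to (•,•); back: every world has a successor). So any modal formula valid on the 4-cycle is also valid on the reflexive point, which is not irreflexive.
So the class is not modally definable.

Not modally definable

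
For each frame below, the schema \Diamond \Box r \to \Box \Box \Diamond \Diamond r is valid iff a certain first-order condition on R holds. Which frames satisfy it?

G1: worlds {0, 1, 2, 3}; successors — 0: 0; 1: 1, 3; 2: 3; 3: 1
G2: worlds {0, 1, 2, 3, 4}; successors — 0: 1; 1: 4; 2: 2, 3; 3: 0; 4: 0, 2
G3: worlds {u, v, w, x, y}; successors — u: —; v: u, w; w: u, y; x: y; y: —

G1

This is the axiom for a generalized confluence (Geach) condition; its first-order frame correspondent is \forall x \forall y \forall z ((xRy \wedge x R^2 z) \to \exists w (yRw \wedge z R^2 w)).
G1: holds.
G2: fails — 0R1, 0R²4 but no w with 1Rw and 4R²w.
G3: fails — vRu, vR²u but no t with uRt and uR²t.
Valid on: G1.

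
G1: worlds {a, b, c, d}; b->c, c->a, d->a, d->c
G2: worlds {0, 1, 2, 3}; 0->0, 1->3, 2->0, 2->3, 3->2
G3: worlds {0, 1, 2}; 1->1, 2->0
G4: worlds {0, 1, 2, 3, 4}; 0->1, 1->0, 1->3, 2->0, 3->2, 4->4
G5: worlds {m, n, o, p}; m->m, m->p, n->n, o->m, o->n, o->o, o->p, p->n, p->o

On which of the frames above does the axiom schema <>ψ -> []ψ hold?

Frame correspondent (Sahlqvist): forall x forall y forall z (Rxy & Rxz -> y = z) — i.e. partial functionality.
G1: fails — d sees both a and c.
G2: fails — 2 sees both 0 and 3.
G3: condition met.
G4: fails — 1 sees both 0 and 3.
G5: fails — m sees both m and p.
Valid on: G3.

G3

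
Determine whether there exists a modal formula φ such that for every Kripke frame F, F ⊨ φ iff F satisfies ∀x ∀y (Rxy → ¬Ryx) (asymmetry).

Any modally definable frame class is closed under surjective bounded morphisms.
The 3-cycle (worlds a,b,c with a→b→c→a) is asymmetric. Mapping every world to a single reflexive point • is a surjective bounded morphism, and the reflexive point is not asymmetric (R•• but asymmetry requires ¬R••).
So the class is not modally definable.

Not definable by any modal formula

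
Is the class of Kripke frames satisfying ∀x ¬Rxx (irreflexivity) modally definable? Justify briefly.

No

Modal frame validity is preserved under surjective bounded morphisms.
The 3-cycle (worlds 0,1,2 with 0→1→2→0) is irreflexive, and the map sending every world to a single reflexive point • is a surjective bounded morphism (forth: every edge maps to (•,•); back: every world has a successor). So any modal formula valid on the 3-cycle is also valid on the reflexive point, which is not irreflexive.
So the class is not modally definable.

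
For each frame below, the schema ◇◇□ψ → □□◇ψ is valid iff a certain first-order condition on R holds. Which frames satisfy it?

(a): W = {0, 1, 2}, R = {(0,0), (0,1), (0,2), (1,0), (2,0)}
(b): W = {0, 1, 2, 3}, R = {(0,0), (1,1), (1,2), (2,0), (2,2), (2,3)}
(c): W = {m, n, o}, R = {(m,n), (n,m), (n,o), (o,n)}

The schema corresponds to a generalized confluence (Geach) condition: ∀x ∀y ∀z ((xR²y ∧ xR²z) → ∃w (yRw ∧ zRw)).
(a): satisfies the condition.
(b): fails — 1R²0, 1R²1 but no w with 0Rw and 1Rw.
(c): satisfies the condition.

(a), (c)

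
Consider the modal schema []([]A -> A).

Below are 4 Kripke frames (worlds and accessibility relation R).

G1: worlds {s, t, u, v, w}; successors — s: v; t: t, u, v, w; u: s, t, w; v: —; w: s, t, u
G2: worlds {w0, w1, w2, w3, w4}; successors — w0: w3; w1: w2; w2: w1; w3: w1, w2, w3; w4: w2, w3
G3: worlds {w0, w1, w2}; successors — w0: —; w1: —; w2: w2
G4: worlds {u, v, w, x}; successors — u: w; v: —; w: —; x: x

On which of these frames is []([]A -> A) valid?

This is the axiom for shift-reflexivity; its first-order frame correspondent is forall x forall y (Rxy -> Ryy).
G1: fails — Rtv but not Rvv.
G2: fails — Rw1w2 but not Rw2w2.
G3: ✓.
G4: fails — Ruw but not Rww.
Valid on: G3.

G3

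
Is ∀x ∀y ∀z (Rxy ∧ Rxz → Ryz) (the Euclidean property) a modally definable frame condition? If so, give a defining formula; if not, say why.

Definable; ◇q → □◇q defines it

The condition is the Euclidean property. A defining modal formula is ◇q → □◇q.
Suppose ◇q→□◇q is valid. Take Rxy, Rxz and set V(q)={y}. Then ◇q at x, so □◇q at x, so ◇q at z, so some w with Rzw has q; w=y, i.e. Rzy. By symmetry of the argument, Ryz.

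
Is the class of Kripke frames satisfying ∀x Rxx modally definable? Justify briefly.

Yes — defined by □q → q

This is a Sahlqvist condition; the T axiom □q → q defines it.
Suppose □q→q is valid. At any x set V(q)={w : Rxw}. Then □q holds at x, so q holds at x, i.e. Rxx.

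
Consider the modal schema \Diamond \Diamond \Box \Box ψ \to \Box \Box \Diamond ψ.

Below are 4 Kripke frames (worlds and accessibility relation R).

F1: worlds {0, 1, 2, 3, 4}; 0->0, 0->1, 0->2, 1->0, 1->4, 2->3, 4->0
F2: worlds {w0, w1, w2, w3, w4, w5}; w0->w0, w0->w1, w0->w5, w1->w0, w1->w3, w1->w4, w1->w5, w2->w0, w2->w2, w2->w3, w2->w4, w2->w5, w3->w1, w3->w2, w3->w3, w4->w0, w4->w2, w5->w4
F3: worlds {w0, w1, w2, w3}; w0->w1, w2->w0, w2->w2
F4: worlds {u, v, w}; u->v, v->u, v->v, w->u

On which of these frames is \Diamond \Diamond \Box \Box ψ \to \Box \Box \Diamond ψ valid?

F4

This is the axiom for a generalized confluence (Geach) condition; its first-order frame correspondent is \forall x \forall y \forall z ((x R^2 y \wedge x R^2 z) \to \exists w (y R^2 w \wedge zRw)).
F1: fails — 0R²0, 0R²3 but no w with 0R²w and 3Rw.
F2: fails — w0R²w5, w0R²w5 but no w with w5R²w and w5Rw.
F3: fails — w2R²w0, w2R²w0 but no w with w0R²w and w0Rw.
F4: condition met.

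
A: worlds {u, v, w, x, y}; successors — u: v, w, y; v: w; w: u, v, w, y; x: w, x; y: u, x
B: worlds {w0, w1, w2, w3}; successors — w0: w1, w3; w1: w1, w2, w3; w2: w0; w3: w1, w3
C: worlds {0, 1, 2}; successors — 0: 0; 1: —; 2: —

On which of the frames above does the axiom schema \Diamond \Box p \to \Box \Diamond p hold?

C

The schema corresponds to convergence: \forall x \forall y \forall z (Rxy \wedge Rxz \to \exists w (Ryw \wedge Rzw)).
A: fails — Ruv and Ruy but v and y have no common successor.
B: fails — Rw1w2 and Rw1w1 but w2 and w1 have no common successor.
C: satisfies the condition.
Valid on: C.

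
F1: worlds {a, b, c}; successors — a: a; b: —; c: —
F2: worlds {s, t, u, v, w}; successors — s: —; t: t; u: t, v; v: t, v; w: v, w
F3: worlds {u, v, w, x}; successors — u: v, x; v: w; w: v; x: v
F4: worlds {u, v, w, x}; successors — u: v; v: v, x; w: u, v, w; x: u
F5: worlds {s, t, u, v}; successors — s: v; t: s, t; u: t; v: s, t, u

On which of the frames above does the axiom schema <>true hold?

The schema corresponds to seriality: forall x exists y Rxy.
F1: fails — world b has no successor.
F2: fails — world s has no successor.
F3: ✓.
F4: ✓.
F5: ✓.

F3, F4, F5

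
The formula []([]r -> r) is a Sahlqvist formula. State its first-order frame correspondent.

Shift-reflexivity

Suppose □(□r→r) is valid. Take Rxy and set V(r)={w : Ryw}. Then at y, □r holds; since □(□r→r) at x, □r→r at y, so r at y, i.e. Ryy.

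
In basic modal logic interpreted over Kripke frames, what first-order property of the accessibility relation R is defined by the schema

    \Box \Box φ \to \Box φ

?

Suppose □□φ→□φ is valid. Take Rxy and set V(φ)={w : xR²w}. Then □□φ at x, so □φ at x, so φ at y, i.e. ∃z(Rxz∧Rzy).
Conversely, any frame satisfying \forall x \forall y (Rxy \to \exists z (Rxz \wedge Rzy)) validates the schema.
So the correspondent is density.

density: \forall x \forall y (Rxy \to \exists z (Rxz \wedge Rzy))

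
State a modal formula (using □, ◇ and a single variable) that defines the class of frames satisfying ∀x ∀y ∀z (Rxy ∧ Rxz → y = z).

This is partial functionality; the standard corresponding axiom is CD: ◇ψ → □ψ.

◇ψ → □ψ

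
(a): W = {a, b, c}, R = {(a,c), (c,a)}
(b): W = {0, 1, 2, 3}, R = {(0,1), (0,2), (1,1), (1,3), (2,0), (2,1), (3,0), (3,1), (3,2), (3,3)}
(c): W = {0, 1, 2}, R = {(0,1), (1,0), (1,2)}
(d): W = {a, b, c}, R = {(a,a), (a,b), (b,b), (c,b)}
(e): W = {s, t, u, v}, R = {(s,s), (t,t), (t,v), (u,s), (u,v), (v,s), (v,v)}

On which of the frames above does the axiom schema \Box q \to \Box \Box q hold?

(d)

Frame correspondent (Sahlqvist): \forall x \forall y \forall z (Rxy \wedge Ryz \to Rxz) — i.e. transitivity.
(a): fails — Rac and Rca but not Raa.
(b): fails — R02 and R20 but not R00.
(c): fails — R01 and R12 but not R02.
(d): condition met.
(e): fails — Rtv and Rvs but not Rts.
Valid on: (d).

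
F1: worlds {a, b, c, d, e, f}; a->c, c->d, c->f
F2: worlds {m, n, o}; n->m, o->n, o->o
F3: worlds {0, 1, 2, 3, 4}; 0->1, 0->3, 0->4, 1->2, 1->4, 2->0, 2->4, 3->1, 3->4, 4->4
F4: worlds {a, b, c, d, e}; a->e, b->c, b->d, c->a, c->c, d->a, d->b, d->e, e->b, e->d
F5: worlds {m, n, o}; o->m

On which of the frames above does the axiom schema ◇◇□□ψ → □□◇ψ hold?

This is the axiom for a generalized confluence (Geach) condition; its first-order frame correspondent is ∀x ∀y ∀z ((xR²y ∧ xR²z) → ∃w (yR²w ∧ zRw)).
F1: fails — aR²d, aR²d but no w with dR²w and dRw.
F2: fails — oR²m, oR²m but no w with mR²w and mRw.
F3: ✓.
F4: fails — bR²a, bR²a but no w with aR²w and aRw.
F5: ✓.
Valid on: F3, F5.

F3, F5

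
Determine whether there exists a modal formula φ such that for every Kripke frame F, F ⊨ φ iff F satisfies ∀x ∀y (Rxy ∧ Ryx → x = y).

Not definable by any modal formula

Any modally definable frame class is closed under surjective bounded morphisms.
The 6-cycle (worlds a,b,c,d,e,f with a→b→c→d→e→f→a) is antisymmetric. Sending even-indexed worlds to a and odd-indexed worlds to b is a surjective bounded morphism onto the two-world frame with a↔b, which is not antisymmetric.
So no modal formula (or set of formulas) defines exactly the antisymmetric frames.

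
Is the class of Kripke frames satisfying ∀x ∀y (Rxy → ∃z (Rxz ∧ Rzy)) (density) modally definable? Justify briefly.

The condition is density. A defining modal formula is □□p → □p.
Suppose □□p→□p is valid. Take Rxy and set V(p)={w : xR²w}. Then □□p at x, so □p at x, so p at y, i.e. ∃z(Rxz∧Rzy).

Definable; □□p → □p defines it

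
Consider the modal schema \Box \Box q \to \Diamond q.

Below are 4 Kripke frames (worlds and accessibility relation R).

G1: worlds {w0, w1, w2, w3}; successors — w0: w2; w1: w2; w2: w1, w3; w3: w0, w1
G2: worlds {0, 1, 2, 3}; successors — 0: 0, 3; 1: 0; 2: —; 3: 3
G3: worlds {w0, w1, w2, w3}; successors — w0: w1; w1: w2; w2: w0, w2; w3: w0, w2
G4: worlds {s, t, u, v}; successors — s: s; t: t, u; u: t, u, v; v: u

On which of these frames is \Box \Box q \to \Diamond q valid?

The schema corresponds to a generalized confluence (Geach) condition: \forall x \exists w (x R^2 w \wedge xRw).
G1: fails — at w0 but no w with w0R²w and w0Rw.
G2: fails — at 2 but no w with 2R²w and 2Rw.
G3: fails — at w0 but no w with w0R²w and w0Rw.
G4: holds.
Valid on: G4.

G4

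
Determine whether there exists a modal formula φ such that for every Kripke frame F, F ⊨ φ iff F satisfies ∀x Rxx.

Yes, by □q → q

Yes: it is reflexivity, defined by the T schema □q → q.
Suppose □q→q is valid. At any x set V(q)={w : Rxw}. Then □q holds at x, so q holds at x, i.e. Rxx.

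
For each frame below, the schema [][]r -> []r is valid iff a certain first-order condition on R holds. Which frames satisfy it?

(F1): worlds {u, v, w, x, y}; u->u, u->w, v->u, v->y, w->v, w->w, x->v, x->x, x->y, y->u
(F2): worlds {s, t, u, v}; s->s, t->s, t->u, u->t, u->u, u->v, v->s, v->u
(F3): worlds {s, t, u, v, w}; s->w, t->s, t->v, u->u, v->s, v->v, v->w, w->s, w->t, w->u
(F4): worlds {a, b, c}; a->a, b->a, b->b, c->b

(F2), (F4)

The schema corresponds to density: forall x forall y (Rxy -> exists z (Rxz & Rzy)).
(F1): fails — Rvy but no z with Rvz and Rzy.
(F2): holds.
(F3): fails — Rwt but no z with Rwz and Rzt.
(F4): holds.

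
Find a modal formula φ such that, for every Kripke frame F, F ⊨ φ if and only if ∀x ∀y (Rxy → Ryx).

A defining formula is q → □◇q (the B axiom).
Suppose q→□◇q is valid. Take Rxy and set V(q)={x}. Then q at x, so □◇q at x, so ◇q at y, so some z with Ryz has q; z=x, i.e. Ryx.

q → □◇q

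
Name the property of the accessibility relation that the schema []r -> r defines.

This schema is the T axiom.
It corresponds to reflexivity: forall x Rxx.

reflexivity: forall x Rxx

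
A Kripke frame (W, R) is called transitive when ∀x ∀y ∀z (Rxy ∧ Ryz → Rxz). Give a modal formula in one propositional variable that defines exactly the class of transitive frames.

□ψ → □□ψ

This is transitivity; the standard corresponding axiom is 4: □ψ → □□ψ.
Suppose □ψ→□□ψ is valid. Take Rxy, Ryz and set V(ψ)={w : Rxw}. Then □ψ at x, so □□ψ at x, so □ψ at y, so ψ at z, i.e. Rxz.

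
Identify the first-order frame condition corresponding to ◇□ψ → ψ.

This is a form of the B axiom.
It corresponds to symmetry: ∀x ∀y (Rxy → Ryx).

symmetry: ∀x ∀y (Rxy → Ryx)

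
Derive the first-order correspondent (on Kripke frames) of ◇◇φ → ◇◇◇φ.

This is a Sahlqvist (Geach-type) schema ◇^2□^0φ → □^0◇^3φ.
First-order correspondent: ∀x ∀y (xR²y → ∃w (y = w ∧ xR³w)).

∀x ∀y (xR²y → ∃w (y = w ∧ xR³w))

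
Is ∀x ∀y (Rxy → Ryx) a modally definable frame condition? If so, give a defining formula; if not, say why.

This is a Sahlqvist condition; the B axiom q → □◇q defines it.
Suppose q→□◇q is valid. Take Rxy and set V(q)={x}. Then q at x, so □◇q at x, so ◇q at y, so some z with Ryz has q; z=x, i.e. Ryx.

Yes, by q → □◇q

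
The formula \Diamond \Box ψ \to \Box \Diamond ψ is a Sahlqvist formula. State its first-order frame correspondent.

convergence

Suppose ◇□ψ→□◇ψ is valid. Take Rxy, Rxz and set V(ψ)={w : Ryw}. Then □ψ at y so ◇□ψ at x, so □◇ψ at x, so ◇ψ at z, giving w with Rzw and Ryw.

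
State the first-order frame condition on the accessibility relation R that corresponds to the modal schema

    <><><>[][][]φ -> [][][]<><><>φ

forall x forall y forall z ((x R^3 y & x R^3 z) -> exists w (y R^3 w & z R^3 w))

This is a Sahlqvist (Geach-type) schema ◇^3□^3φ → □^3◇^3φ.
Minimal-valuation argument: fix x; take any y with xR^3y and any z with xR^3z. Set V(φ) to the set of worlds R-reachable from y in exactly 3 steps. Then □^3φ holds at y, so the antecedent holds at x; validity forces ◇^3φ at z, giving a w with zR^3w and yR^3w.
First-order correspondent: forall x forall y forall z ((x R^3 y & x R^3 z) -> exists w (y R^3 w & z R^3 w)).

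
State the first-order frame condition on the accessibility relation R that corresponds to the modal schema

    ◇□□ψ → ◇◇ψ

This is a Sahlqvist (Geach-type) schema ◇^1□^2ψ → □^0◇^2ψ.
First-order correspondent: ∀x ∀y (xRy → ∃w (yR²w ∧ xR²w)).

∀x ∀y (xRy → ∃w (yR²w ∧ xR²w))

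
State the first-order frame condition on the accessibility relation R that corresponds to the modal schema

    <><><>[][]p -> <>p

This is a Sahlqvist (Geach-type) schema ◇^3□^2p → □^0◇^1p.
Minimal-valuation argument: fix x; take any y with xR^3y and any z with xR^0z. Set V(p) to the set of worlds R-reachable from y in exactly 2 steps. Then □^2p holds at y, so the antecedent holds at x; validity forces ◇^1p at z, giving a w with zR^1w and yR^2w.
First-order correspondent: forall x forall y (x R^3 y -> exists w (y R^2 w & xRw)).

forall x forall y (x R^3 y -> exists w (y R^2 w & xRw))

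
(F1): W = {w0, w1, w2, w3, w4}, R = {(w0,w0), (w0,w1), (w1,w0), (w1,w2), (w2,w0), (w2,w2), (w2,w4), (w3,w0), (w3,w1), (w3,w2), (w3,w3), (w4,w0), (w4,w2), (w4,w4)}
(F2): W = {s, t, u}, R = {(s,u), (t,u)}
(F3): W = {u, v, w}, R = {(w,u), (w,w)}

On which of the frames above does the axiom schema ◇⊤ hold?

The schema corresponds to seriality: ∀x ∃y Rxy.
(F1): holds.
(F2): fails — world u has no successor.
(F3): fails — world u has no successor.

(F1)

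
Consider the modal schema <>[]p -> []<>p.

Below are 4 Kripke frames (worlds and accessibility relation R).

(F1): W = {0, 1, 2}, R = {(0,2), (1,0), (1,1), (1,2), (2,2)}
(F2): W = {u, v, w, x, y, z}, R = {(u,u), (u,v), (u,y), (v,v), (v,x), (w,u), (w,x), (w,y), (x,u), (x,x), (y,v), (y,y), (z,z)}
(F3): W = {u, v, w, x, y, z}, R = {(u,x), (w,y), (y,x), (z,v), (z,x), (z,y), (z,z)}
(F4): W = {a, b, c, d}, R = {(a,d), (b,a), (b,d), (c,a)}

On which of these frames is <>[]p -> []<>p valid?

(F1)

This is the axiom for convergence; its first-order frame correspondent is forall x forall y forall z (Rxy & Rxz -> exists w (Ryw & Rzw)).
(F1): satisfies the condition.
(F2): fails — Rwx and Rwy but x and y have no common successor.
(F3): fails — Rux and Rux but x and x have no common successor.
(F4): fails — Rad and Rad but d and d have no common successor.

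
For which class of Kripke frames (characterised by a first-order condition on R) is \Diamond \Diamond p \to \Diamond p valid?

Equivalently (dual form): □p → □□p.
Suppose □p→□□p is valid. Take Rxy, Ryz and set V(p)={w : Rxw}. Then □p at x, so □□p at x, so □p at y, so p at z, i.e. Rxz.

transitivity: \forall x \forall y \forall z (Rxy \wedge Ryz \to Rxz)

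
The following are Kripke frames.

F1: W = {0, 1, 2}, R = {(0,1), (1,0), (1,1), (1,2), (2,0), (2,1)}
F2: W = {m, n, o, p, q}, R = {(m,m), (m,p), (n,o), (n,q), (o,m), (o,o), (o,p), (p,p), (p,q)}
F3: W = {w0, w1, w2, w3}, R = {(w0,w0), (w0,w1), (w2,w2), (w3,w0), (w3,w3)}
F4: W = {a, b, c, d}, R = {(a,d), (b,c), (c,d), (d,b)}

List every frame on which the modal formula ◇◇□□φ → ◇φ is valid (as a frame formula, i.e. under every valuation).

F1, F4

Frame correspondent (Sahlqvist): ∀x ∀y (xR²y → ∃w (yR²w ∧ xRw)) — i.e. a generalized confluence (Geach) condition.
F1: holds.
F2: fails — mR²q but no w with qR²w and mRw.
F3: fails — w0R²w1 but no w with w1R²w and w0Rw.
F4: holds.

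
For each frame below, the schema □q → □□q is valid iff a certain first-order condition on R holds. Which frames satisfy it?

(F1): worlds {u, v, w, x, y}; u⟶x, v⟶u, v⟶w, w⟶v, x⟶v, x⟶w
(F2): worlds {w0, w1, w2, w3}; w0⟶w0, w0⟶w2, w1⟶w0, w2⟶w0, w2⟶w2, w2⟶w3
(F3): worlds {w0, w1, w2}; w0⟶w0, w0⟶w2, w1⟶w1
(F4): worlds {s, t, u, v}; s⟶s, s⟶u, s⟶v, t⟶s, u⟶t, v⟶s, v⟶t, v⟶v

The schema corresponds to transitivity: ∀x ∀y ∀z (Rxy ∧ Ryz → Rxz).
(F1): fails — Rvw and Rwv but not Rvv.
(F2): fails — Rw1w0 and Rw0w2 but not Rw1w2.
(F3): holds.
(F4): fails — Rut and Rts but not Rus.

(F3)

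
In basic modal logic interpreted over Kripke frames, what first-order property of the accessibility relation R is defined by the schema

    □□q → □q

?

density

Suppose □□q→□q is valid. Take Rxy and set V(q)={w : xR²w}. Then □□q at x, so □q at x, so q at y, i.e. ∃z(Rxz∧Rzy).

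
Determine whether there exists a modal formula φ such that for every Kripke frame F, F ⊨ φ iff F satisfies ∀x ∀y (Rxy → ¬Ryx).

If a class were modally definable it would be closed under surjective bounded morphisms (Goldblatt–Thomason).
The 5-cycle (worlds s,t,u,v,w with s→t→u→v→w→s) is asymmetric. Mapping every world to a single reflexive point • is a surjective bounded morphism, and the reflexive point is not asymmetric (R•• but asymmetry requires ¬R••).
Hence asymmetry is not modally definable.

Not modally definable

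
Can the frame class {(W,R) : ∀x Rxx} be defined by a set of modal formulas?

Yes — defined by □r → r

Yes: it is reflexivity, defined by the T schema □r → r.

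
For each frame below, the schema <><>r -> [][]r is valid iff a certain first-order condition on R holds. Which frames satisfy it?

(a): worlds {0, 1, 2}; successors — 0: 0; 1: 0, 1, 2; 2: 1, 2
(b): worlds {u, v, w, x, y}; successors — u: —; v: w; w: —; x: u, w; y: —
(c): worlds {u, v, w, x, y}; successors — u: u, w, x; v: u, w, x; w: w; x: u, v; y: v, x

Frame correspondent (Sahlqvist): forall x forall y forall z ((x R^2 y & x R^2 z) -> exists w (y = w & z = w)) — i.e. a generalized confluence (Geach) condition.
(a): fails — 1R²0, 1R²1 but 0 ≠ 1.
(b): satisfies the condition.
(c): fails — uR²u, uR²v but u ≠ v.

(b)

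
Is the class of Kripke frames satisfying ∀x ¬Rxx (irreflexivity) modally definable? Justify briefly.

If a class were modally definable it would be closed under surjective bounded morphisms (Goldblatt–Thomason).
The 4-cycle (worlds 0,1,2,3 with 0→1→2→3→0) is irreflexive, and the map sending every world to a single reflexive point • is a surjective bounded morphism (forth: every edge maps to (•,•); back: every world has a successor). So any modal formula valid on the 4-cycle is also valid on the reflexive point, which is not irreflexive.
Hence irreflexivity is not modally definable.

Not definable by any modal formula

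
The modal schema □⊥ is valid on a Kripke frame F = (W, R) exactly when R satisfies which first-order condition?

□⊥ is valid iff no world has any successor (otherwise □⊥ fails at any world with one).

emptiness of R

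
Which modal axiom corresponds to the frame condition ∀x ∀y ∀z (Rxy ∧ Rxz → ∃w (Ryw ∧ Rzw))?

A defining formula is ◇□p → □◇p (the .2 axiom).
Suppose ◇□p→□◇p is valid. Take Rxy, Rxz and set V(p)={w : Ryw}. Then □p at y so ◇□p at x, so □◇p at x, so ◇p at z, giving w with Rzw and Ryw.

◇□p → □◇p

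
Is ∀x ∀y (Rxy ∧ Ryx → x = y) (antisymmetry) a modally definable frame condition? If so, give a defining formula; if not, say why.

Not definable by any modal formula

Any modally definable frame class is closed under surjective bounded morphisms.
The 8-cycle (worlds s,t,u,v,w,x,y,z with s→t→u→v→w→x→y→z→s) is antisymmetric. Sending even-indexed worlds to a and odd-indexed worlds to b is a surjective bounded morphism onto the two-world frame with a↔b, which is not antisymmetric.
Hence antisymmetry is not modally definable.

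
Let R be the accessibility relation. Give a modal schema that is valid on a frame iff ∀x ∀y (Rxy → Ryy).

□(□ψ → ψ)

This is shift-reflexivity; the standard corresponding axiom is T□: □(□ψ → ψ).
Suppose □(□ψ→ψ) is valid. Take Rxy and set V(ψ)={w : Ryw}. Then at y, □ψ holds; since □(□ψ→ψ) at x, □ψ→ψ at y, so ψ at y, i.e. Ryy.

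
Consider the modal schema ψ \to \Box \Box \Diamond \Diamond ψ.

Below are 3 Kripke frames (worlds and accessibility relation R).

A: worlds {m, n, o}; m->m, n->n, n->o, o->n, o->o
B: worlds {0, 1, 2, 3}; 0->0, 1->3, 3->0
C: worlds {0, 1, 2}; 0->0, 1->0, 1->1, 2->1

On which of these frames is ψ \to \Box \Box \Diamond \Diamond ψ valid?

This is the axiom for a generalized confluence (Geach) condition; its first-order frame correspondent is \forall x \forall z (x R^2 z \to \exists w (x = w \wedge z R^2 w)).
A: satisfies the condition.
B: fails — 1R²0 but no w with 1=w and 0R²w.
C: fails — 1R²0 but no w with 1=w and 0R²w.

A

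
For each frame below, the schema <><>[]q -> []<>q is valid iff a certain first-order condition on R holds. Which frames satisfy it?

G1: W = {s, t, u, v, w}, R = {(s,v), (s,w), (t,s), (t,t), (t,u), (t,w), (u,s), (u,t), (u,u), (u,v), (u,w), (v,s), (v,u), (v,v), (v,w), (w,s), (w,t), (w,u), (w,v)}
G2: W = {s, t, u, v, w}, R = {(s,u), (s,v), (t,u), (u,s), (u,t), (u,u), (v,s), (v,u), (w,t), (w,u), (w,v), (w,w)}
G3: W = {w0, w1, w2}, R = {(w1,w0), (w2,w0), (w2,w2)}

G1, G2

This is the axiom for a generalized confluence (Geach) condition; its first-order frame correspondent is forall x forall y forall z ((x R^2 y & xRz) -> exists w (yRw & zRw)).
G1: ✓.
G2: ✓.
G3: fails — w2R²w0, w2Rw0 but no w with w0Rw and w0Rw.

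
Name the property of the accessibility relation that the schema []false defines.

□⊥ is valid iff no world has any successor (otherwise □⊥ fails at any world with one).

emptiness of R: forall x forall y ~Rxy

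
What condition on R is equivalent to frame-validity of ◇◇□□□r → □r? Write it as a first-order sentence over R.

∀x ∀y ∀z ((xR²y ∧ xRz) → ∃w (yR³w ∧ z = w))

This is a Sahlqvist (Geach-type) schema ◇^2□^3r → □^1◇^0r.
First-order correspondent: ∀x ∀y ∀z ((xR²y ∧ xRz) → ∃w (yR³w ∧ z = w)).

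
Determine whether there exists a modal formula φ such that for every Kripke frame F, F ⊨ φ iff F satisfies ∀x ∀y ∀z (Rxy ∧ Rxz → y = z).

This is a Sahlqvist condition; the CD axiom ◇p → □p defines it.

Definable; ◇p → □p defines it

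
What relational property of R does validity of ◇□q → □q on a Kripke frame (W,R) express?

Replacing q by ¬q and contraposing gives the equivalent schema ◇q → □◇q.
Suppose ◇q→□◇q is valid. Take Rxy, Rxz and set V(q)={y}. Then ◇q at x, so □◇q at x, so ◇q at z, so some w with Rzw has q; w=y, i.e. Rzy. By symmetry of the argument, Ryz.

the Euclidean property: ∀x ∀y ∀z (Rxy ∧ Rxz → Ryz)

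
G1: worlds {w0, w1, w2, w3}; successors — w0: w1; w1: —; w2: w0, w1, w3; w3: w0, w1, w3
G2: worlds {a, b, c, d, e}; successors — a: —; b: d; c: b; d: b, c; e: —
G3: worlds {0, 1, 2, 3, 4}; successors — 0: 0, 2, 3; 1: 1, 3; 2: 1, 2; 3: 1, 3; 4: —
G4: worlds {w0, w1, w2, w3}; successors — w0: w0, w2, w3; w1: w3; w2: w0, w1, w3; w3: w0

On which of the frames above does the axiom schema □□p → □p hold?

G3

This is the axiom for density; its first-order frame correspondent is ∀x ∀y (Rxy → ∃z (Rxz ∧ Rzy)).
G1: fails — Rw0w1 but no z with Rw0z and Rzw1.
G2: fails — Rcb but no z with Rcz and Rzb.
G3: condition met.
G4: fails — Rw1w3 but no z with Rw1z and Rzw3.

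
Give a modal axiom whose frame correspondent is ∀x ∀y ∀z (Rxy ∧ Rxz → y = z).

◇s → □s

A defining formula is ◇s → □s (the CD axiom).
Suppose ◇s→□s is valid. Take Rxy, Rxz and set V(s)={y}. Then ◇s at x, so □s at x, so s at z, i.e. z=y.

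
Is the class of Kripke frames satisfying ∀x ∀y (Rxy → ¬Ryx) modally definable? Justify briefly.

Modal frame validity is preserved under surjective bounded morphisms.
The 5-cycle (worlds s,t,u,v,w with s→t→u→v→w→s) is asymmetric. Mapping every world to a single reflexive point • is a surjective bounded morphism, and the reflexive point is not asymmetric (R•• but asymmetry requires ¬R••).
Hence asymmetry is not modally definable.

No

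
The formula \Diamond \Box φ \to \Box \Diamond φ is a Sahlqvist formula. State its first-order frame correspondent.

convergence

This is the .2 axiom.
Its frame correspondent is convergence — \forall x \forall y \forall z (Rxy \wedge Rxz \to \exists w (Ryw \wedge Rzw)).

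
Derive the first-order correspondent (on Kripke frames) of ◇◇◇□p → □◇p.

This is a Sahlqvist (Geach-type) schema ◇^3□^1p → □^1◇^1p.
Minimal-valuation argument: fix x; take any y with xR^3y and any z with xR^1z. Set V(p) to the set of worlds R-reachable from y in exactly 1 step. Then □^1p holds at y, so the antecedent holds at x; validity forces ◇^1p at z, giving a w with zR^1w and yR^1w.
First-order correspondent: ∀x ∀y ∀z ((xR³y ∧ xRz) → ∃w (yRw ∧ zRw)).

∀x ∀y ∀z ((xR³y ∧ xRz) → ∃w (yRw ∧ zRw))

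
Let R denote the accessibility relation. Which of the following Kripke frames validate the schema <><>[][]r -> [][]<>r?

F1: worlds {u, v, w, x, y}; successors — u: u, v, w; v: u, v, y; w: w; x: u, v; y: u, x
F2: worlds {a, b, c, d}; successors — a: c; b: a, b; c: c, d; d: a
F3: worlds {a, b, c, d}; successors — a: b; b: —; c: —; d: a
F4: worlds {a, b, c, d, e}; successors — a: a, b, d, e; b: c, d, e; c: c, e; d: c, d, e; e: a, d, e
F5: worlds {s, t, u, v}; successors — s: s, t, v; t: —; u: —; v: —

F4

The schema corresponds to a generalized confluence (Geach) condition: forall x forall y forall z ((x R^2 y & x R^2 z) -> exists w (y R^2 w & zRw)).
F1: fails — uR²w, uR²v but no t with wR²t and vRt.
F2: fails — aR²d, aR²d but no w with dR²w and dRw.
F3: fails — dR²b, dR²b but no w with bR²w and bRw.
F4: condition met.
F5: fails — sR²s, sR²t but no w with sR²w and tRw.
Valid on: F4.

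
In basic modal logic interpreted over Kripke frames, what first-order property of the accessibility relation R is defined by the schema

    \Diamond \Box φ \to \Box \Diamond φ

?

convergence

Suppose ◇□φ→□◇φ is valid. Take Rxy, Rxz and set V(φ)={w : Ryw}. Then □φ at y so ◇□φ at x, so □◇φ at x, so ◇φ at z, giving w with Rzw and Ryw.
Conversely, any frame satisfying \forall x \forall y \forall z (Rxy \wedge Rxz \to \exists w (Ryw \wedge Rzw)) validates the schema.
Frame condition: \forall x \forall y \forall z (Rxy \wedge Rxz \to \exists w (Ryw \wedge Rzw)).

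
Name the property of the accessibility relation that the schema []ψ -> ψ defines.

Suppose □ψ→ψ is valid. At any x set V(ψ)={w : Rxw}. Then □ψ holds at x, so ψ holds at x, i.e. Rxx.
Conversely, any frame satisfying forall x Rxx validates the schema.
So the correspondent is reflexivity.

reflexivity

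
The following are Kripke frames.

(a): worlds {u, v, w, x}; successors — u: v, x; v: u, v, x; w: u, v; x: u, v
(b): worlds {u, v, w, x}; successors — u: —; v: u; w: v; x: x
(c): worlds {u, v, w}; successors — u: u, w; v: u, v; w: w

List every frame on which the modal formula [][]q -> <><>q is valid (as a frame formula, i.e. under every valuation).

This is the axiom for a generalized confluence (Geach) condition; its first-order frame correspondent is forall x exists w (x R^2 w & x R^2 w).
(a): ✓.
(b): fails — at u but no t with uR²t and uR²t.
(c): ✓.

(a), (c)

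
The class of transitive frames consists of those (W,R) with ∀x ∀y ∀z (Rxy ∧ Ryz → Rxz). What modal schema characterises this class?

□ψ → □□ψ

This is transitivity; the standard corresponding axiom is 4: □ψ → □□ψ.
Suppose □ψ→□□ψ is valid. Take Rxy, Ryz and set V(ψ)={w : Rxw}. Then □ψ at x, so □□ψ at x, so □ψ at y, so ψ at z, i.e. Rxz.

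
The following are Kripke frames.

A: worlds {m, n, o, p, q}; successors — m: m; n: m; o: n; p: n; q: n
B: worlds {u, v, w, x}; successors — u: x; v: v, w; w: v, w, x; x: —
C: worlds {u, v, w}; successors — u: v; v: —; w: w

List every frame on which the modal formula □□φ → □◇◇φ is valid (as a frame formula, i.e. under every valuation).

Frame correspondent (Sahlqvist): ∀x ∀z (xRz → ∃w (xR²w ∧ zR²w)) — i.e. a generalized confluence (Geach) condition.
A: holds.
B: fails — uRx but no t with uR²t and xR²t.
C: fails — uRv but no t with uR²t and vR²t.
Valid on: A.

A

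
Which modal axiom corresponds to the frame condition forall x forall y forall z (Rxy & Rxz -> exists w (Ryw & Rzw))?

◇□ψ → □◇ψ

The condition is convergence. The .2 schema ◇□ψ → □◇ψ defines it.
Suppose ◇□ψ→□◇ψ is valid. Take Rxy, Rxz and set V(ψ)={w : Ryw}. Then □ψ at y so ◇□ψ at x, so □◇ψ at x, so ◇ψ at z, giving w with Rzw and Ryw.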